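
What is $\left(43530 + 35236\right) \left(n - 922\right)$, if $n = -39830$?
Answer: $-3209872032$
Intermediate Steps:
$\left(43530 + 35236\right) \left(n - 922\right) = \left(43530 + 35236\right) \left(-39830 - 922\right) = 78766 \left(-40752\right) = -3209872032$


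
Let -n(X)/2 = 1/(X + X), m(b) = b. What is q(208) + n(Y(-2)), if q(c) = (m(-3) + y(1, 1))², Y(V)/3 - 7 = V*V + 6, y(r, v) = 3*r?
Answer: -1/51 ≈ -0.019608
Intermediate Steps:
Y(V) = 39 + 3*V² (Y(V) = 21 + 3*(V*V + 6) = 21 + 3*(V² + 6) = 21 + 3*(6 + V²) = 21 + (18 + 3*V²) = 39 + 3*V²)
q(c) = 0 (q(c) = (-3 + 3*1)² = (-3 + 3)² = 0² = 0)
n(X) = -1/X (n(X) = -2/(X + X) = -2*1/(2*X) = -1/X)
q(208) + n(Y(-2)) = 0 - 1/(39 + 3*(-2)²) = 0 - 1/(39 + 3*4) = 0 - 1/(39 + 12) = 0 - 1/51 = -1/51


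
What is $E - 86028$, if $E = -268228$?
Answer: $-354256$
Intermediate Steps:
$E - 86028 = -268228 - 86028 = -354256$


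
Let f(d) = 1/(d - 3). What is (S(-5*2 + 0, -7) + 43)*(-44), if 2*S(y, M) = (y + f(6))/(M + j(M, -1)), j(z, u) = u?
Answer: -23023/12 ≈ -1918.6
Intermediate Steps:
f(d) = 1/(-3 + d)
S(y, M) = (⅓ + y)/(2*(-1 + M)) (S(y, M) = ((y + 1/(-3 + 6))/(M - 1))/2 = ((y + 1/3)/(-1 + M))/2 = ((y + ⅓)/(-1 + M))/2 = ((⅓ + y)/(-1 + M))/2 = (⅓ + y)/(2*(-1 + M)))
(S(-5*2 + 0, -7) + 43)*(-44) = ((1 + 3*(-5*2 + 0))/(6*(-1 - 7)) + 43)*(-44) = ((⅙)*(1 + 3*(-10 + 0))/(-8) + 43)*(-44) = ((⅙)*(-⅛)*(1 + 3*(-10)) + 43)*(-44) = ((⅙)*(-⅛)*(1 - 30) + 43)*(-44) = ((⅙)*(-⅛)*(-29) + 43)*(-44) = (29/48 + 43)*(-44) = (2093/48)*(-44) = -23023/12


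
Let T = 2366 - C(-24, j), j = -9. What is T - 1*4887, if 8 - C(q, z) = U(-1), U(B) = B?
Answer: -2530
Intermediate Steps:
C(q, z) = 9 (C(q, z) = 8 - 1*(-1) = 8 + 1 = 9)
T = 2357 (T = 2366 - 1*9 = 2366 - 9 = 2357)
T - 1*4887 = 2357 - 1*4887 = 2357 - 4887 = -2530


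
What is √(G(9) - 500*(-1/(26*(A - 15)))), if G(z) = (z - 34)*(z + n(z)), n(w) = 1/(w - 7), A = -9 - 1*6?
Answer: 5*I*√57954/78 ≈ 15.432*I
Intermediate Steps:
A = -15 (A = -9 - 6 = -15)
n(w) = 1/(-7 + w)
G(z) = (-34 + z)*(z + 1/(-7 + z)) (G(z) = (z - 34)*(z + 1/(-7 + z)) = (-34 + z)*(z + 1/(-7 + z)))
√(G(9) - 500*(-1/(26*(A - 15)))) = √((-34 + 9 + 9*(-34 + 9)*(-7 + 9))/(-7 + 9) - 500*(-1/(26*(-15 - 15)))) = √((-34 + 9 + 9*(-25)*2)/2 - 500/((-26*(-30)))) = √((-34 + 9 - 450)/2 - 500/780) = √((½)*(-475) - 500*1/780) = √(-475/2 - 25/39) = √(-18575/78) = 5*I*√57954/78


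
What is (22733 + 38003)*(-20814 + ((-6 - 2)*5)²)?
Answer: -1166981504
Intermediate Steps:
(22733 + 38003)*(-20814 + ((-6 - 2)*5)²) = 60736*(-20814 + (-8*5)²) = 60736*(-20814 + (-40)²) = 60736*(-20814 + 1600) = 60736*(-19214) = -1166981504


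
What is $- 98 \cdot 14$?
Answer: $-1372$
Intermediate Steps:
$- 98 \cdot 14 = \left(-1\right) 1372 = -1372$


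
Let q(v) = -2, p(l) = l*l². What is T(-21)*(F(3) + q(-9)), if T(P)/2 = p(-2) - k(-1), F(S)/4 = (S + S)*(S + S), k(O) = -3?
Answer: -1420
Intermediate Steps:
F(S) = 16*S² (F(S) = 4*((S + S)*(S + S)) = 4*((2*S)*(2*S)) = 4*(4*S²) = 16*S²)
p(l) = l³
T(P) = -10 (T(P) = 2*((-2)³ - 1*(-3)) = 2*(-8 + 3) = 2*(-5) = -10)
T(-21)*(F(3) + q(-9)) = -10*(16*3² - 2) = -10*(16*9 - 2) = -10*(144 - 2) = -10*142 = -1420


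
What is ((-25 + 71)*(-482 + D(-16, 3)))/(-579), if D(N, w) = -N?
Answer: 21436/579 ≈ 37.022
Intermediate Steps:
((-25 + 71)*(-482 + D(-16, 3)))/(-579) = ((-25 + 71)*(-482 - 1*(-16)))/(-579) = (46*(-482 + 16))*(-1/579) = (46*(-466))*(-1/579) = -21436*(-1/579) = 21436/579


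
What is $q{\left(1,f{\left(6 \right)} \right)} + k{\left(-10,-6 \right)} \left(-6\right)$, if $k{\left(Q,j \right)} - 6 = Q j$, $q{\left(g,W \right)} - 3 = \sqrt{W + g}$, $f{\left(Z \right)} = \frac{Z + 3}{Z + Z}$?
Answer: $-393 + \frac{\sqrt{7}}{2} \approx -391.68$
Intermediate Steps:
$f{\left(Z \right)} = \frac{3 + Z}{2 Z}$
$q{\left(g,W \right)} = 3 + \sqrt{W + g}$
$k{\left(Q,j \right)} = 6 + Q j$
$q{\left(1,f{\left(6 \right)} \right)} + k{\left(-10,-6 \right)} \left(-6\right) = \left(3 + \sqrt{\frac{3 + 6}{2 \cdot 6} + 1}\right) + \left(6 - -60\right) \left(-6\right) = \left(3 + \sqrt{\frac{1}{2} \cdot \frac{1}{6} \cdot 9 + 1}\right) + \left(6 + 60\right) \left(-6\right) = \left(3 + \sqrt{\frac{3}{4} + 1}\right) + 66 \left(-6\right) = \left(3 + \sqrt{\frac{7}{4}}\right) - 396 = \left(3 + \frac{\sqrt{7}}{2}\right) - 396 = -393 + \frac{\sqrt{7}}{2}$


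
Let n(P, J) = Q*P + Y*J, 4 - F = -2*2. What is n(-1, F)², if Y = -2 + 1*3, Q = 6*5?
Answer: 484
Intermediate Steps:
F = 8 (F = 4 - (-2)*2 = 4 - 1*(-4) = 4 + 4 = 8)
Q = 30
Y = 1 (Y = -2 + 3 = 1)
n(P, J) = J + 30*P (n(P, J) = 30*P + 1*J = 30*P + J = J + 30*P)
n(-1, F)² = (8 + 30*(-1))² = (8 - 30)² = (-22)² = 484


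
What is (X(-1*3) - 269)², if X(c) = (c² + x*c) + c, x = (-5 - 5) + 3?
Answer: 58564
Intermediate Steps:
x = -7 (x = -10 + 3 = -7)
X(c) = c² - 6*c (X(c) = (c² - 7*c) + c = c² - 6*c)
(X(-1*3) - 269)² = ((-1*3)*(-6 - 1*3) - 269)² = (-3*(-6 - 3) - 269)² = (-3*(-9) - 269)² = (27 - 269)² = (-242)² = 58564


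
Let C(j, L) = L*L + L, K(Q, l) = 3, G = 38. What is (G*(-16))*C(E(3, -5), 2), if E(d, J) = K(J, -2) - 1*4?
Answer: -3648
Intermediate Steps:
E(d, J) = -1 (E(d, J) = 3 - 1*4 = 3 - 4 = -1)
C(j, L) = L + L² (C(j, L) = L² + L = L + L²)
(G*(-16))*C(E(3, -5), 2) = (38*(-16))*(2*(1 + 2)) = -1216*3 = -608*6 = -3648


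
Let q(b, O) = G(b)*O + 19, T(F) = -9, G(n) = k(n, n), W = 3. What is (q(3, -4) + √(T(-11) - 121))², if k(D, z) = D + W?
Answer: (-5 + I*√130)² ≈ -105.0 - 114.02*I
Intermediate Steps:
k(D, z) = 3 + D (k(D, z) = D + 3 = 3 + D)
G(n) = 3 + n
q(b, O) = 19 + O*(3 + b) (q(b, O) = (3 + b)*O + 19 = O*(3 + b) + 19 = 19 + O*(3 + b))
(q(3, -4) + √(T(-11) - 121))² = ((19 - 4*(3 + 3)) + √(-9 - 121))² = ((19 - 4*6) + √(-130))² = ((19 - 24) + I*√130)² = (-5 + I*√130)²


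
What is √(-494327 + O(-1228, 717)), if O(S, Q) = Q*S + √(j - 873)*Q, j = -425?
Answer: √(-1374803 + 717*I*√1298) ≈ 11.02 + 1172.6*I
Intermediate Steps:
O(S, Q) = Q*S + I*Q*√1298 (O(S, Q) = Q*S + √(-425 - 873)*Q = Q*S + √(-1298)*Q = Q*S + (I*√1298)*Q = Q*S + I*Q*√1298)
√(-494327 + O(-1228, 717)) = √(-494327 + 717*(-1228 + I*√1298)) = √(-494327 + (-880476 + 717*I*√1298)) = √(-1374803 + 717*I*√1298)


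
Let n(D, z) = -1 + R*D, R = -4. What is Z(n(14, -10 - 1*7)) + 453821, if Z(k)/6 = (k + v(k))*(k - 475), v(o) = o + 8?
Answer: 792173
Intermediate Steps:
v(o) = 8 + o
n(D, z) = -1 - 4*D
Z(k) = 6*(-475 + k)*(8 + 2*k) (Z(k) = 6*((k + (8 + k))*(k - 475)) = 6*((8 + 2*k)*(-475 + k)) = 6*((-475 + k)*(8 + 2*k)) = 6*(-475 + k)*(8 + 2*k))
Z(n(14, -10 - 1*7)) + 453821 = (-22800 - 5652*(-1 - 4*14) + 12*(-1 - 4*14)²) + 453821 = (-22800 - 5652*(-1 - 56) + 12*(-1 - 56)²) + 453821 = (-22800 - 5652*(-57) + 12*(-57)²) + 453821 = (-22800 + 322164 + 12*3249) + 453821 = (-22800 + 322164 + 38988) + 453821 = 338352 + 453821 = 792173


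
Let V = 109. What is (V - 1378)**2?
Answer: 1610361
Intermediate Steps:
(V - 1378)**2 = (109 - 1378)**2 = (-1269)**2 = 1610361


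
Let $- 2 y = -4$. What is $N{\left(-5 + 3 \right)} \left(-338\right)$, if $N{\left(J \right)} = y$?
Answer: $-676$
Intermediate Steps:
$y = 2$ ($y = \left(- \frac{1}{2}\right) \left(-4\right) = 2$)
$N{\left(J \right)} = 2$
$N{\left(-5 + 3 \right)} \left(-338\right) = 2 \left(-338\right) = -676$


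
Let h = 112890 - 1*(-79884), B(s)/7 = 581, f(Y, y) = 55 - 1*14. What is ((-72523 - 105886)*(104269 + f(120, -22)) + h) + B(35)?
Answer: -18609645949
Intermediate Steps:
f(Y, y) = 41 (f(Y, y) = 55 - 14 = 41)
B(s) = 4067 (B(s) = 7*581 = 4067)
h = 192774 (h = 112890 + 79884 = 192774)
((-72523 - 105886)*(104269 + f(120, -22)) + h) + B(35) = ((-72523 - 105886)*(104269 + 41) + 192774) + 4067 = (-178409*104310 + 192774) + 4067 = (-18609842790 + 192774) + 4067 = -18609650016 + 4067 = -18609645949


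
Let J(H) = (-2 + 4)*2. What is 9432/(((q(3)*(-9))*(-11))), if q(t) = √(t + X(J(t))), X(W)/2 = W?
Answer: 1048*√11/121 ≈ 28.726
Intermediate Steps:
J(H) = 4 (J(H) = 2*2 = 4)
X(W) = 2*W
q(t) = √(8 + t) (q(t) = √(t + 2*4) = √(t + 8) = √(8 + t))
9432/(((q(3)*(-9))*(-11))) = 9432/(((√(8 + 3)*(-9))*(-11))) = 9432/(((√11*(-9))*(-11))) = 9432/((-9*√11*(-11))) = 9432/((99*√11)) = 9432*(√11/1089) = 1048*√11/121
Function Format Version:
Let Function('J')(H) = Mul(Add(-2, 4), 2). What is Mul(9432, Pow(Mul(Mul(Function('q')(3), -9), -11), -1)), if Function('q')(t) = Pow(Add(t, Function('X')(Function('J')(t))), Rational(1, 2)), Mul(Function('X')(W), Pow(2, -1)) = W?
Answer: Mul(Rational(1048, 121), Pow(11, Rational(1, 2))) ≈ 28.726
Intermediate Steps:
Function('J')(H) = 4 (Function('J')(H) = Mul(2, 2) = 4)
Function('X')(W) = Mul(2, W)
Function('q')(t) = Pow(Add(8, t), Rational(1, 2)) (Function('q')(t) = Pow(Add(t, Mul(2, 4)), Rational(1, 2)) = Pow(Add(t, 8), Rational(1, 2)) = Pow(Add(8, t), Rational(1, 2)))
Mul(9432, Pow(Mul(Mul(Function('q')(3), -9), -11), -1)) = Mul(9432, Pow(Mul(Mul(Pow(Add(8, 3), Rational(1, 2)), -9), -11), -1)) = Mul(9432, Pow(Mul(Mul(Pow(11, Rational(1, 2)), -9), -11), -1)) = Mul(9432, Pow(Mul(Mul(-9, Pow(11, Rational(1, 2))), -11), -1)) = Mul(9432, Pow(Mul(99, Pow(11, Rational(1, 2))), -1)) = Mul(9432, Mul(Rational(1, 1089), Pow(11, Rational(1, 2)))) = Mul(Rational(1048, 121), Pow(11, Rational(1, 2)))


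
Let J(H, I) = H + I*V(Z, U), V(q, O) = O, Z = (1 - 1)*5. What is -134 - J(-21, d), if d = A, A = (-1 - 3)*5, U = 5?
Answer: -13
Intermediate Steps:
A = -20 (A = -4*5 = -20)
d = -20
Z = 0 (Z = 0*5 = 0)
J(H, I) = H + 5*I (J(H, I) = H + I*5 = H + 5*I)
-134 - J(-21, d) = -134 - (-21 + 5*(-20)) = -134 - (-21 - 100) = -134 - 1*(-121) = -134 + 121 = -13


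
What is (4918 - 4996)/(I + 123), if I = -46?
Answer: -78/77 ≈ -1.0130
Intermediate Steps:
(4918 - 4996)/(I + 123) = (4918 - 4996)/(-46 + 123) = -78/77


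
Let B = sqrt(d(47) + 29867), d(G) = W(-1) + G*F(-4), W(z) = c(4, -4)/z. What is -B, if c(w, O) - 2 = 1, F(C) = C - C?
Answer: -2*sqrt(7466) ≈ -172.81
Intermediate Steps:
F(C) = 0
c(w, O) = 3 (c(w, O) = 2 + 1 = 3)
W(z) = 3/z
d(G) = -3 (d(G) = 3/(-1) + G*0 = 3*(-1) + 0 = -3 + 0 = -3)
B = 2*sqrt(7466) (B = sqrt(-3 + 29867) = sqrt(29864) = 2*sqrt(7466) ≈ 172.81)
-B = -2*sqrt(7466)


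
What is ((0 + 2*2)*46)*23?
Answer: 4232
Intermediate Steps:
((0 + 2*2)*46)*23 = ((0 + 4)*46)*23 = (4*46)*23 = 184*23 = 4232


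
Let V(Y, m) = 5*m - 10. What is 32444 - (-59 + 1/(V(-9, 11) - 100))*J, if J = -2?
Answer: 1777928/55 ≈ 32326.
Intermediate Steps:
V(Y, m) = -10 + 5*m
32444 - (-59 + 1/(V(-9, 11) - 100))*J = 32444 - (-59 + 1/((-10 + 5*11) - 100))*(-2) = 32444 - (-59 + 1/((-10 + 55) - 100))*(-2) = 32444 - (-59 + 1/(45 - 100))*(-2) = 32444 - (-59 + 1/(-55))*(-2) = 32444 - (-59 - 1/55)*(-2) = 32444 - (-3246)*(-2)/55 = 32444 - 1*6492/55 = 32444 - 6492/55 = 1777928/55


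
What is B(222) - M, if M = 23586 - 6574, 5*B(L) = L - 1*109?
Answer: -84947/5 ≈ -16989.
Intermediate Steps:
B(L) = -109/5 + L/5 (B(L) = (L - 1*109)/5 = (L - 109)/5 = (-109 + L)/5 = -109/5 + L/5)
M = 17012
B(222) - M = (-109/5 + (⅕)*222) - 1*17012 = (-109/5 + 222/5) - 17012 = 113/5 - 17012 = -84947/5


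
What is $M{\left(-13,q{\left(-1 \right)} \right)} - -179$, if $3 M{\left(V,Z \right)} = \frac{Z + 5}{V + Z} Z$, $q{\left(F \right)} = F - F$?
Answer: $179$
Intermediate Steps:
$q{\left(F \right)} = 0$
$M{\left(V,Z \right)} = \frac{Z \left(5 + Z\right)}{3 \left(V + Z\right)}$ ($M{\left(V,Z \right)} = \frac{\frac{Z + 5}{V + Z} Z}{3} = \frac{\frac{5 + Z}{V + Z} Z}{3} = \frac{Z \frac{1}{V + Z} \left(5 + Z\right)}{3} = \frac{Z \left(5 + Z\right)}{3 \left(V + Z\right)}$)
$M{\left(-13,q{\left(-1 \right)} \right)} - -179 = \frac{1}{3} \cdot 0 \frac{1}{-13 + 0} \left(5 + 0\right) - -179 = \frac{1}{3} \cdot 0 \frac{1}{-13} \cdot 5 + 179 = \frac{1}{3} \cdot 0 \left(- \frac{1}{13}\right) 5 + 179 = 0 + 179 = 179$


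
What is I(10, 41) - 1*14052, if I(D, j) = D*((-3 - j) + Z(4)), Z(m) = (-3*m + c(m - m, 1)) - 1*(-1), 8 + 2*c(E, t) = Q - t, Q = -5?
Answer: -14672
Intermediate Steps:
c(E, t) = -13/2 - t/2 (c(E, t) = -4 + (-5 - t)/2 = -4 + (-5/2 - t/2) = -13/2 - t/2)
Z(m) = -6 - 3*m (Z(m) = (-3*m + (-13/2 - ½*1)) - 1*(-1) = (-3*m + (-13/2 - ½)) + 1 = (-3*m - 7) + 1 = (-7 - 3*m) + 1 = -6 - 3*m)
I(D, j) = D*(-21 - j) (I(D, j) = D*((-3 - j) + (-6 - 3*4)) = D*((-3 - j) + (-6 - 12)) = D*((-3 - j) - 18) = D*(-21 - j))
I(10, 41) - 1*14052 = -1*10*(21 + 41) - 1*14052 = -1*10*62 - 14052 = -620 - 14052 = -14672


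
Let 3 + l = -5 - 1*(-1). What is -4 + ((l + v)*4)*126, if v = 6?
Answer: -508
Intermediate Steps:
l = -7 (l = -3 + (-5 - 1*(-1)) = -3 + (-5 + 1) = -3 - 4 = -7)
-4 + ((l + v)*4)*126 = -4 + ((-7 + 6)*4)*126 = -4 - 1*4*126 = -4 - 4*126 = -4 - 504 = -508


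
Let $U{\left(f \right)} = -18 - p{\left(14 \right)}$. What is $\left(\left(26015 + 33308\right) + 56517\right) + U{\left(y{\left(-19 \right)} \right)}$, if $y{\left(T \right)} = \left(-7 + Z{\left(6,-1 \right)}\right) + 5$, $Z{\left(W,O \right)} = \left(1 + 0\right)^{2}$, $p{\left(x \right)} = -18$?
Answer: $115840$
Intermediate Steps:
$Z{\left(W,O \right)} = 1$ ($Z{\left(W,O \right)} = 1^{2} = 1$)
$y{\left(T \right)} = -1$ ($y{\left(T \right)} = \left(-7 + 1\right) + 5 = -6 + 5 = -1$)
$U{\left(f \right)} = 0$ ($U{\left(f \right)} = -18 - -18 = -18 + 18 = 0$)
$\left(\left(26015 + 33308\right) + 56517\right) + U{\left(y{\left(-19 \right)} \right)} = \left(\left(26015 + 33308\right) + 56517\right) + 0 = \left(59323 + 56517\right) + 0 = 115840 + 0 = 115840$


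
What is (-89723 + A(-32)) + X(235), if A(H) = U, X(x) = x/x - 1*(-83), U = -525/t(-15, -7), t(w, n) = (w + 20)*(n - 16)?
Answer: -2061592/23 ≈ -89634.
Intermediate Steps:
t(w, n) = (-16 + n)*(20 + w) (t(w, n) = (20 + w)*(-16 + n) = (-16 + n)*(20 + w))
U = 105/23 (U = -525/(-320 - 16*(-15) + 20*(-7) - 7*(-15)) = -525/(-320 + 240 - 140 + 105) = -525/(-115) = -525*(-1/115) = 105/23 ≈ 4.5652)
X(x) = 84 (X(x) = 1 + 83 = 84)
A(H) = 105/23
(-89723 + A(-32)) + X(235) = (-89723 + 105/23) + 84 = -2063524/23 + 84 = -2061592/23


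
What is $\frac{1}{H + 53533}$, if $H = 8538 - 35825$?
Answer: $\frac{1}{26246} \approx 3.8101 \cdot 10^{-5}$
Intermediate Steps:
$H = -27287$
$\frac{1}{H + 53533} = \frac{1}{-27287 + 53533} = \frac{1}{26246}$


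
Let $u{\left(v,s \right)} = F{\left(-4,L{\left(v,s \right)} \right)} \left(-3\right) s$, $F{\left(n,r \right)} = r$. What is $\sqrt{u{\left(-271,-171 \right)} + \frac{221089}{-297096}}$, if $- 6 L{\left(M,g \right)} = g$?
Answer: $\frac{\sqrt{322606963494246}}{148548} \approx 120.91$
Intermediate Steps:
$L{\left(M,g \right)} = - \frac{g}{6}$
$u{\left(v,s \right)} = \frac{s^{2}}{2}$ ($u{\left(v,s \right)} = - \frac{s}{6} \left(-3\right) s = \frac{s}{2} s = \frac{s^{2}}{2}$)
$\sqrt{u{\left(-271,-171 \right)} + \frac{221089}{-297096}} = \sqrt{\frac{\left(-171\right)^{2}}{2} + \frac{221089}{-297096}} = \sqrt{\frac{1}{2} \cdot 29241 + 221089 \left(- \frac{1}{297096}\right)} = \sqrt{\frac{29241}{2} - \frac{221089}{297096}} = \sqrt{\frac{4343470979}{297096}} = \frac{\sqrt{322606963494246}}{148548}$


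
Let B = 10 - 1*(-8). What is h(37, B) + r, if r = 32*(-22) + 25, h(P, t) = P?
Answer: -642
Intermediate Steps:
B = 18 (B = 10 + 8 = 18)
r = -679 (r = -704 + 25 = -679)
h(37, B) + r = 37 - 679 = -642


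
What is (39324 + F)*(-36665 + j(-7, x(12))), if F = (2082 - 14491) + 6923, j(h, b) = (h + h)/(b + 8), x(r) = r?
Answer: -6203469783/5 ≈ -1.2407e+9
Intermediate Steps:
j(h, b) = 2*h/(8 + b) (j(h, b) = (2*h)/(8 + b) = 2*h/(8 + b))
F = -5486 (F = -12409 + 6923 = -5486)
(39324 + F)*(-36665 + j(-7, x(12))) = (39324 - 5486)*(-36665 + 2*(-7)/(8 + 12)) = 33838*(-36665 + 2*(-7)/20) = 33838*(-36665 + 2*(-7)*(1/20)) = 33838*(-36665 - 7/10) = 33838*(-366657/10) = -6203469783/5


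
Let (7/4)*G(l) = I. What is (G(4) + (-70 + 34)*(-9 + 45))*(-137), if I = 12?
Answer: 1236288/7 ≈ 1.7661e+5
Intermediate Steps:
G(l) = 48/7 (G(l) = (4/7)*12 = 48/7)
(G(4) + (-70 + 34)*(-9 + 45))*(-137) = (48/7 + (-70 + 34)*(-9 + 45))*(-137) = (48/7 - 36*36)*(-137) = (48/7 - 1296)*(-137) = -9024/7*(-137) = 1236288/7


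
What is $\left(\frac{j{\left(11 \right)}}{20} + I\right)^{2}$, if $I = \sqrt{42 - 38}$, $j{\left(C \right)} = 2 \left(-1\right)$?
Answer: $\frac{361}{100} \approx 3.61$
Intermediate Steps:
$j{\left(C \right)} = -2$
$I = 2$ ($I = \sqrt{4} = 2$)
$\left(\frac{j{\left(11 \right)}}{20} + I\right)^{2} = \left(- \frac{2}{20} + 2\right)^{2} = \left(\left(-2\right) \frac{1}{20} + 2\right)^{2} = \left(- \frac{1}{10} + 2\right)^{2} = \left(\frac{19}{10}\right)^{2} = \frac{361}{100}$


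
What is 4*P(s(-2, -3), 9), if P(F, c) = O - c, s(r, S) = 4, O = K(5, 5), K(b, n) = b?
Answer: -16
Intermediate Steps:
O = 5
P(F, c) = 5 - c
4*P(s(-2, -3), 9) = 4*(5 - 1*9) = 4*(5 - 9) = 4*(-4) = -16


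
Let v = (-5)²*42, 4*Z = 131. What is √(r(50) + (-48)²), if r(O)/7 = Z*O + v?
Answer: √84466/2 ≈ 145.32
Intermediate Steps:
Z = 131/4 (Z = (¼)*131 = 131/4 ≈ 32.750)
v = 1050 (v = 25*42 = 1050)
r(O) = 7350 + 917*O/4 (r(O) = 7*(131*O/4 + 1050) = 7*(1050 + 131*O/4) = 7350 + 917*O/4)
√(r(50) + (-48)²) = √((7350 + (917/4)*50) + (-48)²) = √((7350 + 22925/2) + 2304) = √(37625/2 + 2304) = √(42233/2) = √84466/2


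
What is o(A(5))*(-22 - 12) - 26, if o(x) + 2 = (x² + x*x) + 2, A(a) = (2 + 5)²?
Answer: -163294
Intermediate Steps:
A(a) = 49 (A(a) = 7² = 49)
o(x) = 2*x² (o(x) = -2 + ((x² + x*x) + 2) = -2 + ((x² + x²) + 2) = -2 + (2*x² + 2) = -2 + (2 + 2*x²) = 2*x²)
o(A(5))*(-22 - 12) - 26 = (2*49²)*(-22 - 12) - 26 = (2*2401)*(-34) - 26 = 4802*(-34) - 26 = -163268 - 26 = -163294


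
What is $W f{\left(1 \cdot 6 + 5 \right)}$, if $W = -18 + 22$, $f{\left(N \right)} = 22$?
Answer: $88$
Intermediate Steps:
$W = 4$
$W f{\left(1 \cdot 6 + 5 \right)} = 4 \cdot 22 = 88$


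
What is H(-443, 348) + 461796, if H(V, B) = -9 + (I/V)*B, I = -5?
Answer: 204573381/443 ≈ 4.6179e+5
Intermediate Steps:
H(V, B) = -9 - 5*B/V (H(V, B) = -9 + (-5/V)*B = -9 - 5*B/V)
H(-443, 348) + 461796 = (-9 - 5*348/(-443)) + 461796 = (-9 - 5*348*(-1/443)) + 461796 = (-9 + 1740/443) + 461796 = -2247/443 + 461796 = 204573381/443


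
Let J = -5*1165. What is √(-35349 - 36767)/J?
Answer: -22*I*√149/5825 ≈ -0.046102*I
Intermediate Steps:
J = -5825
√(-35349 - 36767)/J = √(-35349 - 36767)/(-5825) = √(-72116)*(-1/5825) = (22*I*√149)*(-1/5825) = -22*I*√149/5825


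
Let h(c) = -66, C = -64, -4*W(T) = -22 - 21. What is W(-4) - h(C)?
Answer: 307/4 ≈ 76.750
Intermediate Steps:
W(T) = 43/4 (W(T) = -(-22 - 21)/4 = -¼*(-43) = 43/4)
W(-4) - h(C) = 43/4 - 1*(-66) = 43/4 + 66 = 307/4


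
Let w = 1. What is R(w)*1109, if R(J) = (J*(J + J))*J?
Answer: 2218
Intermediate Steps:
R(J) = 2*J**3 (R(J) = (J*(2*J))*J = (2*J**2)*J = 2*J**3)
R(w)*1109 = (2*1**3)*1109 = (2*1)*1109 = 2*1109 = 2218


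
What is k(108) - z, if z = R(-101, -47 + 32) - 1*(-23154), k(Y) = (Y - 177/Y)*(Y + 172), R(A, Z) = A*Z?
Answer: 46009/9 ≈ 5112.1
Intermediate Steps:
k(Y) = (172 + Y)*(Y - 177/Y) (k(Y) = (Y - 177/Y)*(172 + Y) = (172 + Y)*(Y - 177/Y))
z = 24669 (z = -101*(-47 + 32) - 1*(-23154) = -101*(-15) + 23154 = 1515 + 23154 = 24669)
k(108) - z = (-177 + 108**2 - 30444/108 + 172*108) - 1*24669 = (-177 + 11664 - 30444*1/108 + 18576) - 24669 = (-177 + 11664 - 2537/9 + 18576) - 24669 = 268030/9 - 24669 = 46009/9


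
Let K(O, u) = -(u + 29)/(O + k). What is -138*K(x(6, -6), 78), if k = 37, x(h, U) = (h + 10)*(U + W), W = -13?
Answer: -4922/89 ≈ -55.303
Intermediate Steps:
x(h, U) = (-13 + U)*(10 + h) (x(h, U) = (h + 10)*(U - 13) = (10 + h)*(-13 + U) = (-13 + U)*(10 + h))
K(O, u) = -(29 + u)/(37 + O) (K(O, u) = -(u + 29)/(O + 37) = -(29 + u)/(37 + O))
-138*K(x(6, -6), 78) = -138*(-29 - 1*78)/(37 + (-130 - 13*6 + 10*(-6) - 6*6)) = -138*(-29 - 78)/(37 + (-130 - 78 - 60 - 36)) = -138*(-107)/(37 - 304) = -138*(-107)/(-267) = -(-46)*(-107)/89 = -138*107/267 = -4922/89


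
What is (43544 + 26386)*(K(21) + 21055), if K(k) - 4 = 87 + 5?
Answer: 1479089430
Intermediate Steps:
K(k) = 96 (K(k) = 4 + (87 + 5) = 4 + 92 = 96)
(43544 + 26386)*(K(21) + 21055) = (43544 + 26386)*(96 + 21055) = 69930*21151 = 1479089430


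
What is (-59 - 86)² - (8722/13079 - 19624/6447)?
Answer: 1773035012387/84320313 ≈ 21027.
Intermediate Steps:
(-59 - 86)² - (8722/13079 - 19624/6447) = (-145)² - (8722*(1/13079) - 19624*1/6447) = 21025 - (8722/13079 - 19624/6447) = 21025 - 1*(-200431562/84320313) = 21025 + 200431562/84320313 = 1773035012387/84320313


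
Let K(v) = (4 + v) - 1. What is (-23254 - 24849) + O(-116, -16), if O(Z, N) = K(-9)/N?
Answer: -384821/8 ≈ -48103.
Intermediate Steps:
K(v) = 3 + v
O(Z, N) = -6/N (O(Z, N) = (3 - 9)/N = -6/N)
(-23254 - 24849) + O(-116, -16) = (-23254 - 24849) - 6/(-16) = -48103 - 6*(-1/16) = -48103 + 3/8 = -384821/8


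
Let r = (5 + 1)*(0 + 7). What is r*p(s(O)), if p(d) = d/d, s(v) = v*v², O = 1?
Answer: 42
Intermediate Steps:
s(v) = v³
p(d) = 1
r = 42 (r = 6*7 = 42)
r*p(s(O)) = 42*1 = 42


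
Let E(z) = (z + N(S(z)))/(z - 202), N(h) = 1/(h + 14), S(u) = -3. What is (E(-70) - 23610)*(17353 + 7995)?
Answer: -447647904287/748 ≈ -5.9846e+8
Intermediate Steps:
N(h) = 1/(14 + h)
E(z) = (1/11 + z)/(-202 + z) (E(z) = (z + 1/(14 - 3))/(z - 202) = (z + 1/11)/(-202 + z) = (1/11 + z)/(-202 + z))
(E(-70) - 23610)*(17353 + 7995) = ((1/11 - 70)/(-202 - 70) - 23610)*(17353 + 7995) = (-769/11/(-272) - 23610)*25348 = (-1/272*(-769/11) - 23610)*25348 = (769/2992 - 23610)*25348 = -70640351/2992*25348 = -447647904287/748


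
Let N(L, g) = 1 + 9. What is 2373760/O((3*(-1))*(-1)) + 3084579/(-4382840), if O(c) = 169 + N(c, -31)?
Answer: 10403258138759/784528360 ≈ 13261.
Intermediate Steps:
N(L, g) = 10
O(c) = 179 (O(c) = 169 + 10 = 179)
2373760/O((3*(-1))*(-1)) + 3084579/(-4382840) = 2373760/179 + 3084579/(-4382840) = 2373760*(1/179) + 3084579*(-1/4382840) = 2373760/179 - 3084579/4382840 = 10403258138759/784528360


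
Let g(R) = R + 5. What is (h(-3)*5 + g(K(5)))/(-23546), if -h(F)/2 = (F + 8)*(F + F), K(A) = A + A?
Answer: -315/23546 ≈ -0.013378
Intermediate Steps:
K(A) = 2*A
g(R) = 5 + R
h(F) = -4*F*(8 + F) (h(F) = -2*(F + 8)*(F + F) = -2*(8 + F)*2*F = -4*F*(8 + F))
(h(-3)*5 + g(K(5)))/(-23546) = (-4*(-3)*(8 - 3)*5 + (5 + 2*5))/(-23546) = (-4*(-3)*5*5 + (5 + 10))*(-1/23546) = (60*5 + 15)*(-1/23546) = (300 + 15)*(-1/23546) = 315*(-1/23546) = -315/23546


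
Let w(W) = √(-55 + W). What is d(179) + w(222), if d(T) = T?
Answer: 179 + √167 ≈ 191.92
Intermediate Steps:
d(179) + w(222) = 179 + √(-55 + 222) = 179 + √167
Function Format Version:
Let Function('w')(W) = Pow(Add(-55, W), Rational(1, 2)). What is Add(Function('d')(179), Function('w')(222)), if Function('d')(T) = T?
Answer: Add(179, Pow(167, Rational(1, 2))) ≈ 191.92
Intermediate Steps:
Add(Function('d')(179), Function('w')(222)) = Add(179, Pow(Add(-55, 222), Rational(1, 2))) = Add(179, Pow(167, Rational(1, 2)))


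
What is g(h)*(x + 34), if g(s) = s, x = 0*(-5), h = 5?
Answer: 170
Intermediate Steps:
x = 0
g(h)*(x + 34) = 5*(0 + 34) = 5*34 = 170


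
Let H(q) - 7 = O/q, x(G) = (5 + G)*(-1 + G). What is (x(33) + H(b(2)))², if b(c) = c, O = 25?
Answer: 6105841/4 ≈ 1.5265e+6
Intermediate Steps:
x(G) = (-1 + G)*(5 + G)
H(q) = 7 + 25/q
(x(33) + H(b(2)))² = ((-5 + 33² + 4*33) + (7 + 25/2))² = ((-5 + 1089 + 132) + (7 + 25*(½)))² = (1216 + (7 + 25/2))² = (1216 + 39/2)² = (2471/2)² = 6105841/4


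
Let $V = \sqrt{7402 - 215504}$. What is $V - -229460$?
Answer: $229460 + i \sqrt{208102} \approx 2.2946 \cdot 10^{5} + 456.18 i$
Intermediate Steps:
$V = i \sqrt{208102}$ ($V = \sqrt{-208102} = i \sqrt{208102} \approx 456.18 i$)
$V - -229460 = i \sqrt{208102} - -229460 = i \sqrt{208102} + 229460 = 229460 + i \sqrt{208102}$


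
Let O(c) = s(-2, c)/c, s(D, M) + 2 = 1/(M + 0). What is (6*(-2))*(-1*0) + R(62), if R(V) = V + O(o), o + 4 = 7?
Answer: 553/9 ≈ 61.444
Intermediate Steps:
s(D, M) = -2 + 1/M (s(D, M) = -2 + 1/(M + 0) = -2 + 1/M)
o = 3 (o = -4 + 7 = 3)
O(c) = (-2 + 1/c)/c
R(V) = -5/9 + V (R(V) = V + (1 - 2*3)/3² = V + (1 - 6)/9 = V + (⅑)*(-5) = V - 5/9 = -5/9 + V)
(6*(-2))*(-1*0) + R(62) = (6*(-2))*(-1*0) + (-5/9 + 62) = -12*0 + 553/9 = 0 + 553/9 = 553/9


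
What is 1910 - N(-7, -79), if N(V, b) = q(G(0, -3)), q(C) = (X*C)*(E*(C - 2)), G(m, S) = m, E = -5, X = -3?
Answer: 1910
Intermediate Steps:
q(C) = -3*C*(10 - 5*C) (q(C) = (-3*C)*(-5*(C - 2)) = (-3*C)*(-5*(-2 + C)) = (-3*C)*(10 - 5*C) = -3*C*(10 - 5*C))
N(V, b) = 0 (N(V, b) = 15*0*(-2 + 0) = 15*0*(-2) = 0)
1910 - N(-7, -79) = 1910 - 1*0 = 1910 + 0 = 1910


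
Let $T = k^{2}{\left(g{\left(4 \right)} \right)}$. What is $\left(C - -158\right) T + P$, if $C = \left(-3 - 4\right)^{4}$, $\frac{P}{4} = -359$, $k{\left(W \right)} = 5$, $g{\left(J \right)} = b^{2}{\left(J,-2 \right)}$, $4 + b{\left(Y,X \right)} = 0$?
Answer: $62539$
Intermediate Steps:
$b{\left(Y,X \right)} = -4$ ($b{\left(Y,X \right)} = -4 + 0 = -4$)
$g{\left(J \right)} = 16$ ($g{\left(J \right)} = \left(-4\right)^{2} = 16$)
$P = -1436$ ($P = 4 \left(-359\right) = -1436$)
$C = 2401$ ($C = \left(-7\right)^{4} = 2401$)
$T = 25$ ($T = 5^{2} = 25$)
$\left(C - -158\right) T + P = \left(2401 - -158\right) 25 - 1436 = \left(2401 + 158\right) 25 - 1436 = 2559 \cdot 25 - 1436 = 63975 - 1436 = 62539$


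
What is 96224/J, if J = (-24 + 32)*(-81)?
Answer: -12028/81 ≈ -148.49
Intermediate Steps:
J = -648 (J = 8*(-81) = -648)
96224/J = 96224/(-648) = 96224*(-1/648) = -12028/81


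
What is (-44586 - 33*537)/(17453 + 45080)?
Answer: -62307/62533 ≈ -0.99639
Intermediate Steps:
(-44586 - 33*537)/(17453 + 45080) = (-44586 - 17721)/62533 = -62307*1/62533 = -62307/62533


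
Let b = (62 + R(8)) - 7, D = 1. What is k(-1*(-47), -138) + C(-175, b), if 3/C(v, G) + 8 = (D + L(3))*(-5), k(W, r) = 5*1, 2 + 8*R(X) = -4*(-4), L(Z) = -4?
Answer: 38/7 ≈ 5.4286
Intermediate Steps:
R(X) = 7/4 (R(X) = -¼ + (-4*(-4))/8 = -¼ + (⅛)*16 = -¼ + 2 = 7/4)
k(W, r) = 5
b = 227/4 (b = (62 + 7/4) - 7 = 255/4 - 7 = 227/4 ≈ 56.750)
C(v, G) = 3/7 (C(v, G) = 3/(-8 + (1 - 4)*(-5)) = 3/(-8 - 3*(-5)) = 3/(-8 + 15) = 3/7)
k(-1*(-47), -138) + C(-175, b) = 5 + 3/7 = 38/7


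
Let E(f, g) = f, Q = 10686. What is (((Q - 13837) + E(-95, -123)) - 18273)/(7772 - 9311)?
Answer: 797/57 ≈ 13.982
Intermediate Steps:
(((Q - 13837) + E(-95, -123)) - 18273)/(7772 - 9311) = (((10686 - 13837) - 95) - 18273)/(7772 - 9311) = ((-3151 - 95) - 18273)/(-1539) = (-3246 - 18273)*(-1/1539) = -21519*(-1/1539) = 797/57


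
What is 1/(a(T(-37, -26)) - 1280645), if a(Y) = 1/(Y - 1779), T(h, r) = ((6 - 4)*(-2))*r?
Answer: -1675/2145080376 ≈ -7.8086e-7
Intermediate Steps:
T(h, r) = -4*r (T(h, r) = (2*(-2))*r = -4*r)
a(Y) = 1/(-1779 + Y)
1/(a(T(-37, -26)) - 1280645) = 1/(1/(-1779 - 4*(-26)) - 1280645) = 1/(1/(-1779 + 104) - 1280645) = 1/(1/(-1675) - 1280645) = 1/(-1/1675 - 1280645) = 1/(-2145080376/1675) = -1675/2145080376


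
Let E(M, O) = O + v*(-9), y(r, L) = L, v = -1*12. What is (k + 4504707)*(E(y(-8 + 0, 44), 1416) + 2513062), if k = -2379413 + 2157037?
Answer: 10768289579966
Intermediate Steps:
v = -12
k = -222376
E(M, O) = 108 + O (E(M, O) = O - 12*(-9) = O + 108 = 108 + O)
(k + 4504707)*(E(y(-8 + 0, 44), 1416) + 2513062) = (-222376 + 4504707)*((108 + 1416) + 2513062) = 4282331*(1524 + 2513062) = 4282331*2514586 = 10768289579966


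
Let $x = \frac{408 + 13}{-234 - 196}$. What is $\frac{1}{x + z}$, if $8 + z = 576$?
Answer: $\frac{430}{243819} \approx 0.0017636$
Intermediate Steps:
$x = - \frac{421}{430}$ ($x = \frac{421}{-430} = 421 \left(- \frac{1}{430}\right) = - \frac{421}{430} \approx -0.97907$)
$z = 568$ ($z = -8 + 576 = 568$)
$\frac{1}{x + z} = \frac{1}{- \frac{421}{430} + 568} = \frac{1}{\frac{243819}{430}} = \frac{430}{243819}$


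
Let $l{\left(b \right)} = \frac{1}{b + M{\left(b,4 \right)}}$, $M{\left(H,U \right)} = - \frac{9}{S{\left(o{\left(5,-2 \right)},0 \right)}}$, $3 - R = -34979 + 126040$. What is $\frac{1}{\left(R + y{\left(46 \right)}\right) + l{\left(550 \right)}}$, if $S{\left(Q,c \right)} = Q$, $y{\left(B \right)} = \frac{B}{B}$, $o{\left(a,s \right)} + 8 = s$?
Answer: $- \frac{5509}{501633003} \approx -1.0982 \cdot 10^{-5}$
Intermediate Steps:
$o{\left(a,s \right)} = -8 + s$
$y{\left(B \right)} = 1$
$R = -91058$ ($R = 3 - \left(-34979 + 126040\right) = 3 - 91061 = -91058$)
$M{\left(H,U \right)} = \frac{9}{10}$ ($M{\left(H,U \right)} = - \frac{9}{-8 - 2} = - \frac{9}{-10} = \left(-9\right) \left(- \frac{1}{10}\right) = \frac{9}{10}$)
$l{\left(b \right)} = \frac{1}{\frac{9}{10} + b}$ ($l{\left(b \right)} = \frac{1}{b + \frac{9}{10}} = \frac{1}{\frac{9}{10} + b}$)
$\frac{1}{\left(R + y{\left(46 \right)}\right) + l{\left(550 \right)}} = \frac{1}{\left(-91058 + 1\right) + \frac{10}{9 + 10 \cdot 550}} = \frac{1}{-91057 + \frac{10}{9 + 5500}} = \frac{1}{-91057 + \frac{10}{5509}} = \frac{1}{- \frac{501633003}{5509}} = - \frac{5509}{501633003}$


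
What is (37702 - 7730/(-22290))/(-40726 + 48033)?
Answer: 84038531/16287303 ≈ 5.1598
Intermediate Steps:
(37702 - 7730/(-22290))/(-40726 + 48033) = (37702 - 7730*(-1/22290))/7307 = (37702 + 773/2229)*(1/7307) = (84038531/2229)*(1/7307) = 84038531/16287303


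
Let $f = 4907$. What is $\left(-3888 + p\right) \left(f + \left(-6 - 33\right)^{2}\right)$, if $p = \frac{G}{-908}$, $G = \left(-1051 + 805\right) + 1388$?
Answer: $- \frac{5675033722}{227} \approx -2.5 \cdot 10^{7}$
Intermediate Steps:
$G = 1142$ ($G = -246 + 1388 = 1142$)
$p = - \frac{571}{454}$ ($p = \frac{1142}{-908} = 1142 \left(- \frac{1}{908}\right) = - \frac{571}{454} \approx -1.2577$)
$\left(-3888 + p\right) \left(f + \left(-6 - 33\right)^{2}\right) = \left(-3888 - \frac{571}{454}\right) \left(4907 + \left(-6 - 33\right)^{2}\right) = - \frac{1765723 \left(4907 + \left(-39\right)^{2}\right)}{454} = - \frac{1765723 \left(4907 + 1521\right)}{454} = \left(- \frac{1765723}{454}\right) 6428 = - \frac{5675033722}{227}$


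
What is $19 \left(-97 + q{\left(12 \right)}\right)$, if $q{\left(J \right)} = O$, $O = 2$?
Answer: $-1805$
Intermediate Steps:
$q{\left(J \right)} = 2$
$19 \left(-97 + q{\left(12 \right)}\right) = 19 \left(-97 + 2\right) = 19 \left(-95\right) = -1805$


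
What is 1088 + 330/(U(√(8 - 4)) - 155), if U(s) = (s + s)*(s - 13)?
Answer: 216182/199 ≈ 1086.3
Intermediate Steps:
U(s) = 2*s*(-13 + s) (U(s) = (2*s)*(-13 + s) = 2*s*(-13 + s))
1088 + 330/(U(√(8 - 4)) - 155) = 1088 + 330/(2*√(8 - 4)*(-13 + √(8 - 4)) - 155) = 1088 + 330/(2*√4*(-13 + √4) - 155) = 1088 + 330/(2*2*(-13 + 2) - 155) = 1088 + 330/(2*2*(-11) - 155) = 1088 + 330/(-44 - 155) = 1088 + 330/(-199) = 1088 + 330*(-1/199) = 1088 - 330/199 = 216182/199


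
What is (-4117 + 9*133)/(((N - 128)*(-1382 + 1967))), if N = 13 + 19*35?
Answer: -292/32175 ≈ -0.0090754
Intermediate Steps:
N = 678 (N = 13 + 665 = 678)
(-4117 + 9*133)/(((N - 128)*(-1382 + 1967))) = (-4117 + 9*133)/(((678 - 128)*(-1382 + 1967))) = (-4117 + 1197)/((550*585)) = -2920/321750 = -2920*1/321750 = -292/32175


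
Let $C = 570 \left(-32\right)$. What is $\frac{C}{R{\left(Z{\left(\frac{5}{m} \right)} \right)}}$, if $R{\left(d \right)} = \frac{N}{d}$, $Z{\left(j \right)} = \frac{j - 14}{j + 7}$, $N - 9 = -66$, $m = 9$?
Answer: $- \frac{9680}{17} \approx -569.41$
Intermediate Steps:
$N = -57$ ($N = 9 - 66 = -57$)
$Z{\left(j \right)} = \frac{-14 + j}{7 + j}$
$R{\left(d \right)} = - \frac{57}{d}$
$C = -18240$
$\frac{C}{R{\left(Z{\left(\frac{5}{m} \right)} \right)}} = - \frac{18240}{\left(-57\right) \frac{1}{\frac{1}{7 + \frac{5}{9}} \left(-14 + \frac{5}{9}\right)}} = - \frac{18240}{\left(-57\right) \frac{1}{\frac{1}{\frac{68}{9}} \left(- \frac{121}{9}\right)}} = - \frac{18240}{\left(-57\right) \frac{1}{\frac{9}{68} \left(- \frac{121}{9}\right)}} = - \frac{18240}{\left(-57\right) \frac{1}{- \frac{121}{68}}} = - \frac{18240}{\left(-57\right) \left(- \frac{68}{121}\right)} = - \frac{18240}{\frac{3876}{121}} = \left(-18240\right) \frac{121}{3876} = - \frac{9680}{17}$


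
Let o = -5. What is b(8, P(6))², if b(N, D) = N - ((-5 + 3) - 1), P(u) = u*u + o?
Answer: 121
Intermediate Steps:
P(u) = -5 + u² (P(u) = u*u - 5 = u² - 5 = -5 + u²)
b(N, D) = 3 + N (b(N, D) = N - (-2 - 1) = N - 1*(-3) = N + 3 = 3 + N)
b(8, P(6))² = (3 + 8)² = 11² = 121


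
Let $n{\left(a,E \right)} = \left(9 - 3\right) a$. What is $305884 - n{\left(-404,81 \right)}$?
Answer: $308308$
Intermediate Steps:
$n{\left(a,E \right)} = 6 a$
$305884 - n{\left(-404,81 \right)} = 305884 - 6 \left(-404\right) = 305884 - -2424 = 305884 + 2424 = 308308$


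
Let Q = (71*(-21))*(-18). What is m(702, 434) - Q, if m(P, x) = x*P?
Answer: 277830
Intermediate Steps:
Q = 26838 (Q = -1491*(-18) = 26838)
m(P, x) = P*x
m(702, 434) - Q = 702*434 - 1*26838 = 304668 - 26838 = 277830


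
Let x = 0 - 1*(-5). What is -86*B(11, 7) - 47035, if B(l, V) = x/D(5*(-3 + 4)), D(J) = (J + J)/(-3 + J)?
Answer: -47121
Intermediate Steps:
x = 5 (x = 0 + 5 = 5)
D(J) = 2*J/(-3 + J) (D(J) = (2*J)/(-3 + J) = 2*J/(-3 + J))
B(l, V) = 1 (B(l, V) = 5/((2*(5*(-3 + 4))/(-3 + 5*(-3 + 4)))) = 5/((2*(5*1)/(-3 + 5*1))) = 5/((2*5/(-3 + 5))) = 5/((2*5/2)) = 5/((2*5*(½))) = 5/5 = 5*(⅕) = 1)
-86*B(11, 7) - 47035 = -86*1 - 47035 = -86 - 47035 = -47121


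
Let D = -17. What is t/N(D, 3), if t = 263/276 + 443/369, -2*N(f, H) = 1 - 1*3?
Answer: 73105/33948 ≈ 2.1534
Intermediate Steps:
N(f, H) = 1 (N(f, H) = -(1 - 1*3)/2 = -(1 - 3)/2 = -½*(-2) = 1)
t = 73105/33948 (t = 263*(1/276) + 443*(1/369) = 263/276 + 443/369 = 73105/33948 ≈ 2.1534)
t/N(D, 3) = (73105/33948)/1 = (73105/33948)*1 = 73105/33948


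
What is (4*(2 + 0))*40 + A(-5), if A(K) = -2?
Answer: 318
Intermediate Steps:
(4*(2 + 0))*40 + A(-5) = (4*(2 + 0))*40 - 2 = (4*2)*40 - 2 = 8*40 - 2 = 320 - 2 = 318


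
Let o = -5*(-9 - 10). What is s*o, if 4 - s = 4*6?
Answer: -1900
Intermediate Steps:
s = -20 (s = 4 - 4*6 = 4 - 1*24 = 4 - 24 = -20)
o = 95 (o = -5*(-19) = 95)
s*o = -20*95 = -1900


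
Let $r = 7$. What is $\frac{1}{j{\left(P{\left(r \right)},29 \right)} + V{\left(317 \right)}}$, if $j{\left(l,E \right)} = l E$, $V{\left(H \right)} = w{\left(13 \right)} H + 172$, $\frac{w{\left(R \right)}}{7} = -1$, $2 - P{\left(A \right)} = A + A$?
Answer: $- \frac{1}{2395} \approx -0.00041754$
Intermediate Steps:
$P{\left(A \right)} = 2 - 2 A$ ($P{\left(A \right)} = 2 - \left(A + A\right) = 2 - 2 A$)
$w{\left(R \right)} = -7$ ($w{\left(R \right)} = 7 \left(-1\right) = -7$)
$V{\left(H \right)} = 172 - 7 H$ ($V{\left(H \right)} = - 7 H + 172 = 172 - 7 H$)
$j{\left(l,E \right)} = E l$
$\frac{1}{j{\left(P{\left(r \right)},29 \right)} + V{\left(317 \right)}} = \frac{1}{29 \left(2 - 14\right) + \left(172 - 2219\right)} = \frac{1}{29 \left(-12\right) - 2047} = \frac{1}{-348 - 2047} = \frac{1}{-2395} = - \frac{1}{2395}$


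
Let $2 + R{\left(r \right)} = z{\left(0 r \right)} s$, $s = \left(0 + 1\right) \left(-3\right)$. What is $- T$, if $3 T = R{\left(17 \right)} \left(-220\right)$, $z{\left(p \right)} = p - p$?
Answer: $- \frac{440}{3} \approx -146.67$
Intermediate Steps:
$z{\left(p \right)} = 0$
$s = -3$ ($s = 1 \left(-3\right) = -3$)
$R{\left(r \right)} = -2$ ($R{\left(r \right)} = -2 + 0 \left(-3\right) = -2 + 0 = -2$)
$T = \frac{440}{3}$ ($T = \frac{\left(-2\right) \left(-220\right)}{3} = \frac{1}{3} \cdot 440 = \frac{440}{3} \approx 146.67$)
$- T = \left(-1\right) \frac{440}{3} = - \frac{440}{3}$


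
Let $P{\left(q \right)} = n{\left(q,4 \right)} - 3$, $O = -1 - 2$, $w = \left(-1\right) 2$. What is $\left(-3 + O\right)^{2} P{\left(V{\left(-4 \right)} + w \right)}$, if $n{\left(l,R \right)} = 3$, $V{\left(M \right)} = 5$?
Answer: $0$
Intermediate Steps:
$w = -2$
$O = -3$
$P{\left(q \right)} = 0$ ($P{\left(q \right)} = 3 - 3 = 0$)
$\left(-3 + O\right)^{2} P{\left(V{\left(-4 \right)} + w \right)} = \left(-3 - 3\right)^{2} \cdot 0 = \left(-6\right)^{2} \cdot 0 = 36 \cdot 0 = 0$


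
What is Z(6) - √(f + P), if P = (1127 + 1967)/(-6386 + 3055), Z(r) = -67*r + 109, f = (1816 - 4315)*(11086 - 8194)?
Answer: -293 - I*√80188827973702/3331 ≈ -293.0 - 2688.3*I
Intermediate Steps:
f = -7227108 (f = -2499*2892 = -7227108)
Z(r) = 109 - 67*r
P = -3094/3331 (P = 3094/(-3331) = 3094*(-1/3331) = -3094/3331 ≈ -0.92885)
Z(6) - √(f + P) = (109 - 67*6) - √(-7227108 - 3094/3331) = (109 - 402) - √(-24073499842/3331) = -293 - I*√80188827973702/3331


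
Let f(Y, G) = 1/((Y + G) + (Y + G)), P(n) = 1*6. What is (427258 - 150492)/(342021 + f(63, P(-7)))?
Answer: 38193708/47198899 ≈ 0.80921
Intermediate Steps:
P(n) = 6
f(Y, G) = 1/(2*G + 2*Y) (f(Y, G) = 1/((G + Y) + (G + Y)) = 1/(2*G + 2*Y))
(427258 - 150492)/(342021 + f(63, P(-7))) = (427258 - 150492)/(342021 + 1/(2*(6 + 63))) = 276766/(342021 + (1/2)/69) = 276766/(342021 + (1/2)*(1/69)) = 276766/(342021 + 1/138) = 276766/(47198899/138) = 276766*(138/47198899) = 38193708/47198899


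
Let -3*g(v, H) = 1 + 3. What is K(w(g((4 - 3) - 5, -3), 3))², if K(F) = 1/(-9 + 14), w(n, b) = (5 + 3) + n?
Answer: 1/25 ≈ 0.040000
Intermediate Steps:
g(v, H) = -4/3 (g(v, H) = -(1 + 3)/3 = -⅓*4 = -4/3)
w(n, b) = 8 + n
K(F) = ⅕ (K(F) = 1/5 = ⅕)
K(w(g((4 - 3) - 5, -3), 3))² = (⅕)² = 1/25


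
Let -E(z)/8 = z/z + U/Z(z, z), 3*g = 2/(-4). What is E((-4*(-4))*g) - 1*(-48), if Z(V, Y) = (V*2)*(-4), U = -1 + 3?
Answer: 157/4 ≈ 39.250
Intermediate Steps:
U = 2
g = -1/6 (g = (2/(-4))/3 = (2*(-1/4))/3 = (1/3)*(-1/2) = -1/6 ≈ -0.16667)
Z(V, Y) = -8*V (Z(V, Y) = (2*V)*(-4) = -8*V)
E(z) = -8 + 2/z (E(z) = -8*(z/z + 2/((-8*z))) = -8*(1 + 2*(-1/(8*z))) = -8*(1 - 1/(4*z)) = -8 + 2/z)
E((-4*(-4))*g) - 1*(-48) = (-8 + 2/((-4*(-4)*(-1/6)))) - 1*(-48) = (-8 + 2/((16*(-1/6)))) + 48 = (-8 + 2/(-8/3)) + 48 = (-8 + 2*(-3/8)) + 48 = (-8 - 3/4) + 48 = -35/4 + 48 = 157/4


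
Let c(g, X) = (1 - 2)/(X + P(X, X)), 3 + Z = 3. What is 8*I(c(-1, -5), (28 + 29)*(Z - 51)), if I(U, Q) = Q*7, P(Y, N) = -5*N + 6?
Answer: -162792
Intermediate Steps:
Z = 0 (Z = -3 + 3 = 0)
P(Y, N) = 6 - 5*N
c(g, X) = -1/(6 - 4*X) (c(g, X) = (1 - 2)/(X + (6 - 5*X)) = -1/(6 - 4*X))
I(U, Q) = 7*Q
8*I(c(-1, -5), (28 + 29)*(Z - 51)) = 8*(7*((28 + 29)*(0 - 51))) = 8*(7*(57*(-51))) = 8*(7*(-2907)) = 8*(-20349) = -162792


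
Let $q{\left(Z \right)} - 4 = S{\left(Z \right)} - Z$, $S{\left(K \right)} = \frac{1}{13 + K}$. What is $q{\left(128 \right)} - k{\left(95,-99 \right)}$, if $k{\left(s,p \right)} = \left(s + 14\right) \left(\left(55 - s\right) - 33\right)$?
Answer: $\frac{1104454}{141} \approx 7833.0$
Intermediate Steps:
$k{\left(s,p \right)} = \left(14 + s\right) \left(22 - s\right)$
$q{\left(Z \right)} = 4 + \frac{1}{13 + Z} - Z$ ($q{\left(Z \right)} = 4 - \left(Z - \frac{1}{13 + Z}\right) = 4 + \frac{1}{13 + Z} - Z$)
$q{\left(128 \right)} - k{\left(95,-99 \right)} = \frac{1 + \left(4 - 128\right) \left(13 + 128\right)}{13 + 128} - \left(308 - 95^{2} + 8 \cdot 95\right) = \frac{1 + \left(4 - 128\right) 141}{141} - \left(308 - 9025 + 760\right) = \frac{1 - 17484}{141} - \left(308 - 9025 + 760\right) = \frac{1 - 17484}{141} - -7957 = \frac{1}{141} \left(-17483\right) + 7957 = - \frac{17483}{141} + 7957 = \frac{1104454}{141}$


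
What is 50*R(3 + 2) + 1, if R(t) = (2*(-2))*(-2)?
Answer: 401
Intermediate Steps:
R(t) = 8 (R(t) = -4*(-2) = 8)
50*R(3 + 2) + 1 = 50*8 + 1 = 400 + 1 = 401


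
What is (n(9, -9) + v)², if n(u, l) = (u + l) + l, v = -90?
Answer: 9801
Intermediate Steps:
n(u, l) = u + 2*l (n(u, l) = (l + u) + l = u + 2*l)
(n(9, -9) + v)² = ((9 + 2*(-9)) - 90)² = ((9 - 18) - 90)² = (-9 - 90)² = (-99)² = 9801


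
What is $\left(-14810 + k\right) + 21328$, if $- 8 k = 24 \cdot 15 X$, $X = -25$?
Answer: $7643$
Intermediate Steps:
$k = 1125$ ($k = - \frac{24 \cdot 15 \left(-25\right)}{8} = - \frac{360 \left(-25\right)}{8} = \left(- \frac{1}{8}\right) \left(-9000\right) = 1125$)
$\left(-14810 + k\right) + 21328 = \left(-14810 + 1125\right) + 21328 = -13685 + 21328 = 7643$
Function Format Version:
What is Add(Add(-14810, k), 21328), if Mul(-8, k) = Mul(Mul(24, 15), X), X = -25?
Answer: 7643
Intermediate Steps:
k = 1125 (k = Mul(Rational(-1, 8), Mul(Mul(24, 15), -25)) = Mul(Rational(-1, 8), Mul(360, -25)) = Mul(Rational(-1, 8), -9000) = 1125)
Add(Add(-14810, k), 21328) = Add(Add(-14810, 1125), 21328) = Add(-13685, 21328) = 7643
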